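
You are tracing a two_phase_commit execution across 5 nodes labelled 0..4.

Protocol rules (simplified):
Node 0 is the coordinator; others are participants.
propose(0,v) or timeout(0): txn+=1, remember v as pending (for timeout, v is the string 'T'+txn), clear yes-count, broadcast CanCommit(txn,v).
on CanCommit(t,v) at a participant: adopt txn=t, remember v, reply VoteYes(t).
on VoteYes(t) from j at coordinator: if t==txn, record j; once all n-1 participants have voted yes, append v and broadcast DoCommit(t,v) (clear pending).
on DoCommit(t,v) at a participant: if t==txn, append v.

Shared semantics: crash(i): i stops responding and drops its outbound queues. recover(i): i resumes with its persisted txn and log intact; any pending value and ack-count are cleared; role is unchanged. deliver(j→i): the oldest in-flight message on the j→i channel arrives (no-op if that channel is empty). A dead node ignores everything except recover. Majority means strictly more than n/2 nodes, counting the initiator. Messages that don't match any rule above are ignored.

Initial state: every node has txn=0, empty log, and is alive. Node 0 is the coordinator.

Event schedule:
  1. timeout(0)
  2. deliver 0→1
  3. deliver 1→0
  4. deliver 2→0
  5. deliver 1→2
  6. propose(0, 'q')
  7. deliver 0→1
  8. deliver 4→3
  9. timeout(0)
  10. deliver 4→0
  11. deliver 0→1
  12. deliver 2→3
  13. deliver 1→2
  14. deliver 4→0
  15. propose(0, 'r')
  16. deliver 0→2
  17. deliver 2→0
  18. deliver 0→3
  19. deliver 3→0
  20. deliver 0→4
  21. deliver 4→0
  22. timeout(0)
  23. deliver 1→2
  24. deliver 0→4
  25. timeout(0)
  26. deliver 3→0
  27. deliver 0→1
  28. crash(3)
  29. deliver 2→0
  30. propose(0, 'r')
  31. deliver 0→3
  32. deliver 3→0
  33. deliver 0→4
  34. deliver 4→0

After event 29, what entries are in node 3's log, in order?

[1] timeout(0) → N0(coor t1 [-])
[2] deliver 0→1 → N1(part t1 [-])
[3] deliver 1→0 → ∅
[4] deliver 2→0 → ∅
[5] deliver 1→2 → ∅
[6] propose(0,'q') → N0(coor t2 [-])
[7] deliver 0→1 → N1(part t2 [-])
[8] deliver 4→3 → ∅
[9] timeout(0) → N0(coor t3 [-])
[10] deliver 4→0 → ∅
[11] deliver 0→1 → N1(part t3 [-])
[12] deliver 2→3 → ∅
[13] deliver 1→2 → ∅
[14] deliver 4→0 → ∅
[15] propose(0,'r') → N0(coor t4 [-])
[16] deliver 0→2 → N2(part t1 [-])
[17] deliver 2→0 → ∅
[18] deliver 0→3 → N3(part t1 [-])
[19] deliver 3→0 → ∅
[20] deliver 0→4 → N4(part t1 [-])
[21] deliver 4→0 → ∅
[22] timeout(0) → N0(coor t5 [-])
[23] deliver 1→2 → ∅
[24] deliver 0→4 → N4(part t2 [-])
[25] timeout(0) → N0(coor t6 [-])
[26] deliver 3→0 → ∅
[27] deliver 0→1 → N1(part t4 [-])
[28] crash(3) → N3(✗part t1 [-])
[29] deliver 2→0 → ∅

empty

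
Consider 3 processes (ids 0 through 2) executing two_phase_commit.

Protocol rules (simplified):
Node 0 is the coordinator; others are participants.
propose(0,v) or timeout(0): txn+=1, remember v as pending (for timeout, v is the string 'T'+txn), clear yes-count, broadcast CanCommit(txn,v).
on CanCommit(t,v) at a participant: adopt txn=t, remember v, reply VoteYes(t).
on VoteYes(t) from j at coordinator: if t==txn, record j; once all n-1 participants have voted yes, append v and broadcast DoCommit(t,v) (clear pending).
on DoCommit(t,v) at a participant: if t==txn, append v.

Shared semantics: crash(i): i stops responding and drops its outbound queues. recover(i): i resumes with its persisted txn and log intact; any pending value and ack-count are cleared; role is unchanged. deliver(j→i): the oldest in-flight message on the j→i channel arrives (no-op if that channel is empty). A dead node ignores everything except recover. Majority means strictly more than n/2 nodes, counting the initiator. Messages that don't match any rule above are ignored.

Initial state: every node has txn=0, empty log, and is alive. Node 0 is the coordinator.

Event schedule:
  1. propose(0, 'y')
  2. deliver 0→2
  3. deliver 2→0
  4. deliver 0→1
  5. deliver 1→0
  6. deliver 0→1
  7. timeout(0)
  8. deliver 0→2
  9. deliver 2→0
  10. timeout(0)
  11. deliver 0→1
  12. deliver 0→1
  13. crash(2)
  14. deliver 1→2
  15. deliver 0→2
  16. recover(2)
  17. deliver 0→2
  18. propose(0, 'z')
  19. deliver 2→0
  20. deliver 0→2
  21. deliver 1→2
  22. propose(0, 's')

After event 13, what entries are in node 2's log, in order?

step 1 propose(0,'y'): 0={coor,t=1,log=-}
step 2 deliver 0→2: 2={part,t=1,log=-}
step 3 deliver 2→0: —
step 4 deliver 0→1: 1={part,t=1,log=-}
step 5 deliver 1→0: 0={coor,t=1,log=y}
step 6 deliver 0→1: 1={part,t=1,log=y}
step 7 timeout(0): 0={coor,t=2,log=y}
step 8 deliver 0→2: 2={part,t=1,log=y}
step 9 deliver 2→0: —
step 10 timeout(0): 0={coor,t=3,log=y}
step 11 deliver 0→1: 1={part,t=2,log=y}
step 12 deliver 0→1: 1={part,t=3,log=y}
step 13 crash(2): 2={✗part,t=1,log=y}

y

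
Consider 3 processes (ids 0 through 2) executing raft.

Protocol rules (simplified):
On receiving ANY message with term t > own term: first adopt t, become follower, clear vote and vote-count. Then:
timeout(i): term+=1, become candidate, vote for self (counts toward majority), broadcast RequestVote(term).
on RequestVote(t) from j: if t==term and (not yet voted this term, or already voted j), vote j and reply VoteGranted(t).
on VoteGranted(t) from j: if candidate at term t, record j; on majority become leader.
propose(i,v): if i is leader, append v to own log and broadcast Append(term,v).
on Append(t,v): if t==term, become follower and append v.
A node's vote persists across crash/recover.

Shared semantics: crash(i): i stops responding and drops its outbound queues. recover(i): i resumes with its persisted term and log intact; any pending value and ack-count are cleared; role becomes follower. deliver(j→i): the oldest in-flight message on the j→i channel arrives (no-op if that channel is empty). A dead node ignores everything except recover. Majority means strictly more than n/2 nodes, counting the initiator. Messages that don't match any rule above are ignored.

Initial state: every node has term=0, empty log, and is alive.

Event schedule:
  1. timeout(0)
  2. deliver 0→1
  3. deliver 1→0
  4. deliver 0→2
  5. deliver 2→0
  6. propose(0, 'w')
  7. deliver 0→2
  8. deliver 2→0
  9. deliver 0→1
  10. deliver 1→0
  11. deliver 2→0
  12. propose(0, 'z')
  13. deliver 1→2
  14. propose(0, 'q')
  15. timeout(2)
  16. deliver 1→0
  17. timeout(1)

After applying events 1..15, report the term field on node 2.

2

step 1 timeout(0): 0={cand,t=1,log=-}
step 2 deliver 0→1: 1={foll,t=1,log=-}
step 3 deliver 1→0: 0={lead,t=1,log=-}
step 4 deliver 0→2: 2={foll,t=1,log=-}
step 5 deliver 2→0: —
step 6 propose(0,'w'): 0={lead,t=1,log=w}
step 7 deliver 0→2: 2={foll,t=1,log=w}
step 8 deliver 2→0: —
step 9 deliver 0→1: 1={foll,t=1,log=w}
step 10 deliver 1→0: —
step 11 deliver 2→0: —
step 12 propose(0,'z'): 0={lead,t=1,log=w,z}
step 13 deliver 1→2: —
step 14 propose(0,'q'): 0={lead,t=1,log=w,z,q}
step 15 timeout(2): 2={cand,t=2,log=w}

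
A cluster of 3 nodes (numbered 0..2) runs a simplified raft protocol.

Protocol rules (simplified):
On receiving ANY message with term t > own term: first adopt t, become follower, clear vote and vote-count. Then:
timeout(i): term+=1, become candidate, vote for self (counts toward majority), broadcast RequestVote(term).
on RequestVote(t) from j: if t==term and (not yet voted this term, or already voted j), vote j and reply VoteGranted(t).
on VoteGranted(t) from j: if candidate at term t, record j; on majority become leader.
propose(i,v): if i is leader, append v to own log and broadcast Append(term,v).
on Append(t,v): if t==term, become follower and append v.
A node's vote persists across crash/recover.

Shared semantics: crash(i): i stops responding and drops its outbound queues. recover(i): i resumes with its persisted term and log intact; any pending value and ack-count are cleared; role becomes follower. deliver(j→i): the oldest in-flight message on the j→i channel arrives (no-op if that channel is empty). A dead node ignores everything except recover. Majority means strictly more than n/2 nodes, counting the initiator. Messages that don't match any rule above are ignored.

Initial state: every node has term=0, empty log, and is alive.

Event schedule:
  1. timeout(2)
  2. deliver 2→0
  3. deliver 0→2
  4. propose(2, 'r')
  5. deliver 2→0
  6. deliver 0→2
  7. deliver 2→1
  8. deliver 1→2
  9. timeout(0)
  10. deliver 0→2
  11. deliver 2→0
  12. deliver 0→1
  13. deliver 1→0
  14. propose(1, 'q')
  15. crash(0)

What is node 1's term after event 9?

after 1 — timeout(2): n2:cand/t1/[-]
after 2 — deliver 2→0: n0:foll/t1/[-]
after 3 — deliver 0→2: n2:lead/t1/[-]
after 4 — propose(2,'r'): n2:lead/t1/[r]
after 5 — deliver 2→0: n0:foll/t1/[r]
after 6 — deliver 0→2: ·
after 7 — deliver 2→1: n1:foll/t1/[-]
after 8 — deliver 1→2: ·
after 9 — timeout(0): n0:cand/t2/[r]

1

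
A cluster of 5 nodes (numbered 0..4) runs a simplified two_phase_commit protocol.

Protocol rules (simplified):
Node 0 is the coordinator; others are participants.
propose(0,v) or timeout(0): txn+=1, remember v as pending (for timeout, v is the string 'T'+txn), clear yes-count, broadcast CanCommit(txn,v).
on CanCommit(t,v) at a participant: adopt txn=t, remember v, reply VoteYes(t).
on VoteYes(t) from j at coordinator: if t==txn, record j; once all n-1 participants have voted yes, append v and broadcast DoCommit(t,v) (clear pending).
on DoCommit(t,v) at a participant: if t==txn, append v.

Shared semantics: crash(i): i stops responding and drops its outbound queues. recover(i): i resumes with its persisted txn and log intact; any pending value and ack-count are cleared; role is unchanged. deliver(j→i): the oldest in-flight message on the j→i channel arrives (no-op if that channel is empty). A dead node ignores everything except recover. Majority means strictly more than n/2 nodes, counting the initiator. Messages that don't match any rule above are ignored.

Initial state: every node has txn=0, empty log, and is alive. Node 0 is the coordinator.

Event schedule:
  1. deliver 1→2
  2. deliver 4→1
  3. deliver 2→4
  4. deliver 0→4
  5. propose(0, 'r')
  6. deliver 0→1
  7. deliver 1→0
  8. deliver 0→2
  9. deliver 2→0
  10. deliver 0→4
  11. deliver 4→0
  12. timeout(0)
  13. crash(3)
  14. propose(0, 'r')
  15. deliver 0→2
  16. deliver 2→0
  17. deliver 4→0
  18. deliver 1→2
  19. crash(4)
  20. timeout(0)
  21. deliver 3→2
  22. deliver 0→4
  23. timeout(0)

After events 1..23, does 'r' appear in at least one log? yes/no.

[1] deliver 1→2 → ∅
[2] deliver 4→1 → ∅
[3] deliver 2→4 → ∅
[4] deliver 0→4 → ∅
[5] propose(0,'r') → N0(coor t1 [-])
[6] deliver 0→1 → N1(part t1 [-])
[7] deliver 1→0 → ∅
[8] deliver 0→2 → N2(part t1 [-])
[9] deliver 2→0 → ∅
[10] deliver 0→4 → N4(part t1 [-])
[11] deliver 4→0 → ∅
[12] timeout(0) → N0(coor t2 [-])
[13] crash(3) → N3(✗part t0 [-])
[14] propose(0,'r') → N0(coor t3 [-])
[15] deliver 0→2 → N2(part t2 [-])
[16] deliver 2→0 → ∅
[17] deliver 4→0 → ∅
[18] deliver 1→2 → ∅
[19] crash(4) → N4(✗part t1 [-])
[20] timeout(0) → N0(coor t4 [-])
[21] deliver 3→2 → ∅
[22] deliver 0→4 → ∅
[23] timeout(0) → N0(coor t5 [-])

no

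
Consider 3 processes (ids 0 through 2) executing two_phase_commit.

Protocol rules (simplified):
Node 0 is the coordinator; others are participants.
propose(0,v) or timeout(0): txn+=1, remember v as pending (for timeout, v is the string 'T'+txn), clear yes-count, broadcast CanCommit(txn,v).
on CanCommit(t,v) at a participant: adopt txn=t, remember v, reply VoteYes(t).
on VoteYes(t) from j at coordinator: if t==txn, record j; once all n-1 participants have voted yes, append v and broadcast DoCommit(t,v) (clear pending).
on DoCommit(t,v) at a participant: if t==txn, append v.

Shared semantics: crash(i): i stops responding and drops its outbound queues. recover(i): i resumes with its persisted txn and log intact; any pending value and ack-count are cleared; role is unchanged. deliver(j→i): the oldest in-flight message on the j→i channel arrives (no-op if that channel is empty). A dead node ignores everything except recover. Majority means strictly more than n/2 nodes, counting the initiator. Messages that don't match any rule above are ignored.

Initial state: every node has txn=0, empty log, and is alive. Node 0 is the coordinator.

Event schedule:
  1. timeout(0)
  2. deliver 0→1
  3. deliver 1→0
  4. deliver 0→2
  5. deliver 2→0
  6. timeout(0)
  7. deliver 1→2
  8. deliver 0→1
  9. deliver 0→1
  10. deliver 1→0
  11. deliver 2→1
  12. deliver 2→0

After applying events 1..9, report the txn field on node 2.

e1 timeout(0): 0[coor,t=1,-]
e2 deliver 0→1: 1[part,t=1,-]
e3 deliver 1→0: ·
e4 deliver 0→2: 2[part,t=1,-]
e5 deliver 2→0: 0[coor,t=1,T1]
e6 timeout(0): 0[coor,t=2,T1]
e7 deliver 1→2: ·
e8 deliver 0→1: 1[part,t=1,T1]
e9 deliver 0→1: 1[part,t=2,T1]

1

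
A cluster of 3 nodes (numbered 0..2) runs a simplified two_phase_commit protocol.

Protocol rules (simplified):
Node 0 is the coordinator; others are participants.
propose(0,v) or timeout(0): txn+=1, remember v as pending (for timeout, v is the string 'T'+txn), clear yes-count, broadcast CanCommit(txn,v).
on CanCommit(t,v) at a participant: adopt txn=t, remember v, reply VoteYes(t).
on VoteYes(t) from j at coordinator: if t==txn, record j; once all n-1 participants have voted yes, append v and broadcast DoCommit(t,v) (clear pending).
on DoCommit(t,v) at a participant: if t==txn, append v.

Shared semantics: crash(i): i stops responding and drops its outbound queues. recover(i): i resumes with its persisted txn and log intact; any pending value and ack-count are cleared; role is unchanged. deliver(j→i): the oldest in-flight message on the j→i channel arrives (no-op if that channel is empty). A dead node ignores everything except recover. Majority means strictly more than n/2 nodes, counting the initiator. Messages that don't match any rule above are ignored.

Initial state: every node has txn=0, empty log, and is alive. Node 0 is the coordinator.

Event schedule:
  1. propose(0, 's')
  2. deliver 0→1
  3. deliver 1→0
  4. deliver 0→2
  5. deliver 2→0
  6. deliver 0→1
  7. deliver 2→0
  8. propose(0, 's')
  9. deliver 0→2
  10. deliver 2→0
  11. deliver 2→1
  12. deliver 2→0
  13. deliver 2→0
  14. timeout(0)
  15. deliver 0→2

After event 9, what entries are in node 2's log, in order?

s

after 1 — propose(0,'s'): n0:coor/t1/[-]
after 2 — deliver 0→1: n1:part/t1/[-]
after 3 — deliver 1→0: ·
after 4 — deliver 0→2: n2:part/t1/[-]
after 5 — deliver 2→0: n0:coor/t1/[s]
after 6 — deliver 0→1: n1:part/t1/[s]
after 7 — deliver 2→0: ·
after 8 — propose(0,'s'): n0:coor/t2/[s]
after 9 — deliver 0→2: n2:part/t1/[s]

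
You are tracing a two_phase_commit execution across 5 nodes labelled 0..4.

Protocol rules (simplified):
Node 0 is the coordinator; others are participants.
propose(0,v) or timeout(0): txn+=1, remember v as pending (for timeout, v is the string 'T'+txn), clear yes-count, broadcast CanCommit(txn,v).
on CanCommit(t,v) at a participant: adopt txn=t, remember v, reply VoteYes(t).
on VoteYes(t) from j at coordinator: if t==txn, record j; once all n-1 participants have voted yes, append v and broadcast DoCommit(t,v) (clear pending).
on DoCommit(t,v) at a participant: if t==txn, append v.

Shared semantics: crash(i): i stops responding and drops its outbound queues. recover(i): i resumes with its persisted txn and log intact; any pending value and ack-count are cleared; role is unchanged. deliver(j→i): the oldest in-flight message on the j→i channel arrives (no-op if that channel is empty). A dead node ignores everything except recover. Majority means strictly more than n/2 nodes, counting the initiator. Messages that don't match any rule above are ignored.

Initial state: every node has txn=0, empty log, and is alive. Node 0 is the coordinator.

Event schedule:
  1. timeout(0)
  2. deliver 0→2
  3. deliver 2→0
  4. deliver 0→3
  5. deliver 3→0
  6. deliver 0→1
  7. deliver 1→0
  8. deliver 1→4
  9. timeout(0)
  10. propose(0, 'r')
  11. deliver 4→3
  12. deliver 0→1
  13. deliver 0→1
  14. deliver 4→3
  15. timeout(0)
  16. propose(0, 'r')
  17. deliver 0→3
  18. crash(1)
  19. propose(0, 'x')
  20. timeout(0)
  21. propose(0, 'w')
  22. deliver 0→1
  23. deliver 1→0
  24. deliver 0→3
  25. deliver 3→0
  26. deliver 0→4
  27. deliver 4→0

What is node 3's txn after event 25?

1. timeout(0):  <0:coor t1 ->
2. deliver 0→2:  <2:part t1 ->
3. deliver 2→0:  nop
4. deliver 0→3:  <3:part t1 ->
5. deliver 3→0:  nop
6. deliver 0→1:  <1:part t1 ->
7. deliver 1→0:  nop
8. deliver 1→4:  nop
9. timeout(0):  <0:coor t2 ->
10. propose(0,'r'):  <0:coor t3 ->
11. deliver 4→3:  nop
12. deliver 0→1:  <1:part t2 ->
13. deliver 0→1:  <1:part t3 ->
14. deliver 4→3:  nop
15. timeout(0):  <0:coor t4 ->
16. propose(0,'r'):  <0:coor t5 ->
17. deliver 0→3:  <3:part t2 ->
18. crash(1):  <1:✗part t3 ->
19. propose(0,'x'):  <0:coor t6 ->
20. timeout(0):  <0:coor t7 ->
21. propose(0,'w'):  <0:coor t8 ->
22. deliver 0→1:  nop
23. deliver 1→0:  nop
24. deliver 0→3:  <3:part t3 ->
25. deliver 3→0:  nop

3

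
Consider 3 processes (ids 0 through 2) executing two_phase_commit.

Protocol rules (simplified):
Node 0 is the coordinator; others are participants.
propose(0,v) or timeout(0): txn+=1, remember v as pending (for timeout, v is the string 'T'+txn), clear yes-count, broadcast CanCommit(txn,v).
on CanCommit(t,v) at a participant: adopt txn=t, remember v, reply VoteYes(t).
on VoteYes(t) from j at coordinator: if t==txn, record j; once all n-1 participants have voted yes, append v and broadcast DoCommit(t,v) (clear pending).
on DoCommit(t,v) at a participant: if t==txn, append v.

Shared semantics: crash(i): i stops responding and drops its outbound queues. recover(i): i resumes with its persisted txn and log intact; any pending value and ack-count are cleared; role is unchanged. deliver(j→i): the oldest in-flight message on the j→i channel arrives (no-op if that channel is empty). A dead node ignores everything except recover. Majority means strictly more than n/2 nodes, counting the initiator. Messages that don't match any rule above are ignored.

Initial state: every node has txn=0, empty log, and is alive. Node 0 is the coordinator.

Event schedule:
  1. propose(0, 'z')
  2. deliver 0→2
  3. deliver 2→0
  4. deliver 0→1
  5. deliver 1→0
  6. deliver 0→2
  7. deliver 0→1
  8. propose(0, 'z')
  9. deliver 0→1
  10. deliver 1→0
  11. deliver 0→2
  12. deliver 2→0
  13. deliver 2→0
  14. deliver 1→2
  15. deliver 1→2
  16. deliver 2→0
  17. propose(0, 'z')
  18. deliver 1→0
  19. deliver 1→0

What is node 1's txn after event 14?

2

after 1 — propose(0,'z'): n0:coor/t1/[-]
after 2 — deliver 0→2: n2:part/t1/[-]
after 3 — deliver 2→0: ·
after 4 — deliver 0→1: n1:part/t1/[-]
after 5 — deliver 1→0: n0:coor/t1/[z]
after 6 — deliver 0→2: n2:part/t1/[z]
after 7 — deliver 0→1: n1:part/t1/[z]
after 8 — propose(0,'z'): n0:coor/t2/[z]
after 9 — deliver 0→1: n1:part/t2/[z]
after 10 — deliver 1→0: ·
after 11 — deliver 0→2: n2:part/t2/[z]
after 12 — deliver 2→0: n0:coor/t2/[z,z]
after 13 — deliver 2→0: ·
after 14 — deliver 1→2: ·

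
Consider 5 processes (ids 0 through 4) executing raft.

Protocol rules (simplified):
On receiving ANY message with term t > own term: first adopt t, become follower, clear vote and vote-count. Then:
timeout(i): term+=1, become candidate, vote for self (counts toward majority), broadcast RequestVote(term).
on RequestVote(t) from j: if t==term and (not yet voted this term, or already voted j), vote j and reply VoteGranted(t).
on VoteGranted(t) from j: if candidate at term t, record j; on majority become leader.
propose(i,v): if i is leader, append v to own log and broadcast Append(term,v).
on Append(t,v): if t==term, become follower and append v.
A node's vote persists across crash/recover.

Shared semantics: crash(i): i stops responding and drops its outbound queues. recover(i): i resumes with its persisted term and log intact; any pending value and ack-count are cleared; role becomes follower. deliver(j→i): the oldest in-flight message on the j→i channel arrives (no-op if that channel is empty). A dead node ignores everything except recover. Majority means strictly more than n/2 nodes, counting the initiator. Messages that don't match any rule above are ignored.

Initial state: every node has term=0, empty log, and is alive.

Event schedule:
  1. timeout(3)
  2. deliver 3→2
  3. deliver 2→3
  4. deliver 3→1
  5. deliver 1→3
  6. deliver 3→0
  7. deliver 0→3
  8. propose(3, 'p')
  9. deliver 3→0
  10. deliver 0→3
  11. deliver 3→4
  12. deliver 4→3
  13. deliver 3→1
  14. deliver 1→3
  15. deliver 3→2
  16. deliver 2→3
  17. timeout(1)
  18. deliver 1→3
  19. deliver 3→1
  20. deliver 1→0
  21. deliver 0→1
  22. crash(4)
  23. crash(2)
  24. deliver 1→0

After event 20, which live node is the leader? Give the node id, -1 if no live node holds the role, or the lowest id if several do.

after 1 — timeout(3): n3:cand/t1/[-]
after 2 — deliver 3→2: n2:foll/t1/[-]
after 3 — deliver 2→3: ·
after 4 — deliver 3→1: n1:foll/t1/[-]
after 5 — deliver 1→3: n3:lead/t1/[-]
after 6 — deliver 3→0: n0:foll/t1/[-]
after 7 — deliver 0→3: ·
after 8 — propose(3,'p'): n3:lead/t1/[p]
after 9 — deliver 3→0: n0:foll/t1/[p]
after 10 — deliver 0→3: ·
after 11 — deliver 3→4: n4:foll/t1/[-]
after 12 — deliver 4→3: ·
after 13 — deliver 3→1: n1:foll/t1/[p]
after 14 — deliver 1→3: ·
after 15 — deliver 3→2: n2:foll/t1/[p]
after 16 — deliver 2→3: ·
after 17 — timeout(1): n1:cand/t2/[p]
after 18 — deliver 1→3: n3:foll/t2/[p]
after 19 — deliver 3→1: ·
after 20 — deliver 1→0: n0:foll/t2/[p]

-1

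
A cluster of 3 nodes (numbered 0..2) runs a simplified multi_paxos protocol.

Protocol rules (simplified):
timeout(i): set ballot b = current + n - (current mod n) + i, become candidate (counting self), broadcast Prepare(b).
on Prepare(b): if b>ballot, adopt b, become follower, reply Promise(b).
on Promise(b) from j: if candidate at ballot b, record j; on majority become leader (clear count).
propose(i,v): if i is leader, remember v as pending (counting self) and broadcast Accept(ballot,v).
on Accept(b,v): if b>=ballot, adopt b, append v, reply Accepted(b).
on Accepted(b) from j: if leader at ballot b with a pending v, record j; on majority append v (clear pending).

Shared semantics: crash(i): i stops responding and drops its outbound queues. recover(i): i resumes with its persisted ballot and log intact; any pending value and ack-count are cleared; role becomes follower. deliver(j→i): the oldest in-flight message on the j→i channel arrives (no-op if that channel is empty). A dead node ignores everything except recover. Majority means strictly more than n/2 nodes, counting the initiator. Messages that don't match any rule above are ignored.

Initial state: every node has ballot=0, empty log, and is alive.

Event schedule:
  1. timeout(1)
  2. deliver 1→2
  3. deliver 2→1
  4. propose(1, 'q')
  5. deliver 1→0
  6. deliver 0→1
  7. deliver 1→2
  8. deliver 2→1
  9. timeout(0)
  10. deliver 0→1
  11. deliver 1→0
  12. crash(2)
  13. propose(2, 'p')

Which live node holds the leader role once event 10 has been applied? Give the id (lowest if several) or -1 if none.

1. timeout(1):  <1:cand b4 ->
2. deliver 1→2:  <2:foll b4 ->
3. deliver 2→1:  <1:lead b4 ->
4. propose(1,'q'):  nop
5. deliver 1→0:  <0:foll b4 ->
6. deliver 0→1:  nop
7. deliver 1→2:  <2:foll b4 q>
8. deliver 2→1:  <1:lead b4 q>
9. timeout(0):  <0:cand b6 ->
10. deliver 0→1:  <1:foll b6 q>

-1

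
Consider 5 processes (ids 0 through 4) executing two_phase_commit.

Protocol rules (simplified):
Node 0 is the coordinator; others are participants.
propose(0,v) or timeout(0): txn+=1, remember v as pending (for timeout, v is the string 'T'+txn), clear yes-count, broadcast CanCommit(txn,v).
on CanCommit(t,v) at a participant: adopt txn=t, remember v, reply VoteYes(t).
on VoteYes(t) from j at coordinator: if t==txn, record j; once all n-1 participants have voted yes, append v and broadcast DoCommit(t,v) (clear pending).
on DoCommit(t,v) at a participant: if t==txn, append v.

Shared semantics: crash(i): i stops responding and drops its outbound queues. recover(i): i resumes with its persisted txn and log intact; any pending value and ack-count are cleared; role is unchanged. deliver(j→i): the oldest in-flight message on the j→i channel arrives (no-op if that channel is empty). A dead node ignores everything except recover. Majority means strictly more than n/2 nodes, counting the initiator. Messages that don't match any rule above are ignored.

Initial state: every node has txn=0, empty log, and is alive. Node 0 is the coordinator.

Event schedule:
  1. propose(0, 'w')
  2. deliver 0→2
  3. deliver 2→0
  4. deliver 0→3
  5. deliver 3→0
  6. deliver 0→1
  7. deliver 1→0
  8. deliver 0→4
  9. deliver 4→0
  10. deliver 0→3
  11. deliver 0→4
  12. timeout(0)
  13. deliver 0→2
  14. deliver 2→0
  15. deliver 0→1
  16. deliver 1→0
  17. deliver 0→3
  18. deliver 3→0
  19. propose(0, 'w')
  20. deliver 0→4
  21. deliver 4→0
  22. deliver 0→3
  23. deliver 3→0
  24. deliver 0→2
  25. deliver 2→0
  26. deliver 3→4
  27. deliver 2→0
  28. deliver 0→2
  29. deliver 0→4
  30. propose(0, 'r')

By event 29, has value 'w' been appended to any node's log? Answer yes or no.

after 1 — propose(0,'w'): n0:coor/t1/[-]
after 2 — deliver 0→2: n2:part/t1/[-]
after 3 — deliver 2→0: ·
after 4 — deliver 0→3: n3:part/t1/[-]
after 5 — deliver 3→0: ·
after 6 — deliver 0→1: n1:part/t1/[-]
after 7 — deliver 1→0: ·
after 8 — deliver 0→4: n4:part/t1/[-]
after 9 — deliver 4→0: n0:coor/t1/[w]
after 10 — deliver 0→3: n3:part/t1/[w]
after 11 — deliver 0→4: n4:part/t1/[w]
after 12 — timeout(0): n0:coor/t2/[w]
after 13 — deliver 0→2: n2:part/t1/[w]
after 14 — deliver 2→0: ·
after 15 — deliver 0→1: n1:part/t1/[w]
after 16 — deliver 1→0: ·
after 17 — deliver 0→3: n3:part/t2/[w]
after 18 — deliver 3→0: ·
after 19 — propose(0,'w'): n0:coor/t3/[w]
after 20 — deliver 0→4: n4:part/t2/[w]
after 21 — deliver 4→0: ·
after 22 — deliver 0→3: n3:part/t3/[w]
after 23 — deliver 3→0: ·
after 24 — deliver 0→2: n2:part/t2/[w]
after 25 — deliver 2→0: ·
after 26 — deliver 3→4: ·
after 27 — deliver 2→0: ·
after 28 — deliver 0→2: n2:part/t3/[w]
after 29 — deliver 0→4: n4:part/t3/[w]

yes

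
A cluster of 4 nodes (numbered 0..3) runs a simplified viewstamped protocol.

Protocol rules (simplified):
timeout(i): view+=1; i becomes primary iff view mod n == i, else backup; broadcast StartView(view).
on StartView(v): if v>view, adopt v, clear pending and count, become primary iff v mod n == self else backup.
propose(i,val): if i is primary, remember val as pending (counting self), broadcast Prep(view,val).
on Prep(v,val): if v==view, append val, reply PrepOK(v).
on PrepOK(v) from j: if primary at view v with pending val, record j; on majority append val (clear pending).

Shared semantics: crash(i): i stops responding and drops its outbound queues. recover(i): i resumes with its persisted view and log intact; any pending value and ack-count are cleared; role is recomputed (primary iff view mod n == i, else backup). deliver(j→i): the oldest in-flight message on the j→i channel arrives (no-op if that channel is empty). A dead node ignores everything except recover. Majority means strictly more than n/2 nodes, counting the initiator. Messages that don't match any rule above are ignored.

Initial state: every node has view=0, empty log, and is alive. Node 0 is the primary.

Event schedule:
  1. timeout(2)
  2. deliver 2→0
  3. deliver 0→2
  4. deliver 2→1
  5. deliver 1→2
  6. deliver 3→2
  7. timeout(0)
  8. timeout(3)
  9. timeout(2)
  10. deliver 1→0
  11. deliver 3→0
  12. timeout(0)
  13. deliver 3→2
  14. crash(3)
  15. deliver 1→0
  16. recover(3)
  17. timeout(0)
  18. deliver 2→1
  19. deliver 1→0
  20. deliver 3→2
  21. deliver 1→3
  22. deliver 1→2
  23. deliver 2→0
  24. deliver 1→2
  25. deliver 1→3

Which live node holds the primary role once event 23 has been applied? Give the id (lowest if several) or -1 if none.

0

after 1 — timeout(2): n2:back/v1/[-]
after 2 — deliver 2→0: n0:back/v1/[-]
after 3 — deliver 0→2: ·
after 4 — deliver 2→1: n1:prim/v1/[-]
after 5 — deliver 1→2: ·
after 6 — deliver 3→2: ·
after 7 — timeout(0): n0:back/v2/[-]
after 8 — timeout(3): n3:back/v1/[-]
after 9 — timeout(2): n2:prim/v2/[-]
after 10 — deliver 1→0: ·
after 11 — deliver 3→0: ·
after 12 — timeout(0): n0:back/v3/[-]
after 13 — deliver 3→2: ·
after 14 — crash(3): n3:✗back/v1/[-]
after 15 — deliver 1→0: ·
after 16 — recover(3): n3:back/v1/[-]
after 17 — timeout(0): n0:prim/v4/[-]
after 18 — deliver 2→1: n1:back/v2/[-]
after 19 — deliver 1→0: ·
after 20 — deliver 3→2: ·
after 21 — deliver 1→3: ·
after 22 — deliver 1→2: ·
after 23 — deliver 2→0: ·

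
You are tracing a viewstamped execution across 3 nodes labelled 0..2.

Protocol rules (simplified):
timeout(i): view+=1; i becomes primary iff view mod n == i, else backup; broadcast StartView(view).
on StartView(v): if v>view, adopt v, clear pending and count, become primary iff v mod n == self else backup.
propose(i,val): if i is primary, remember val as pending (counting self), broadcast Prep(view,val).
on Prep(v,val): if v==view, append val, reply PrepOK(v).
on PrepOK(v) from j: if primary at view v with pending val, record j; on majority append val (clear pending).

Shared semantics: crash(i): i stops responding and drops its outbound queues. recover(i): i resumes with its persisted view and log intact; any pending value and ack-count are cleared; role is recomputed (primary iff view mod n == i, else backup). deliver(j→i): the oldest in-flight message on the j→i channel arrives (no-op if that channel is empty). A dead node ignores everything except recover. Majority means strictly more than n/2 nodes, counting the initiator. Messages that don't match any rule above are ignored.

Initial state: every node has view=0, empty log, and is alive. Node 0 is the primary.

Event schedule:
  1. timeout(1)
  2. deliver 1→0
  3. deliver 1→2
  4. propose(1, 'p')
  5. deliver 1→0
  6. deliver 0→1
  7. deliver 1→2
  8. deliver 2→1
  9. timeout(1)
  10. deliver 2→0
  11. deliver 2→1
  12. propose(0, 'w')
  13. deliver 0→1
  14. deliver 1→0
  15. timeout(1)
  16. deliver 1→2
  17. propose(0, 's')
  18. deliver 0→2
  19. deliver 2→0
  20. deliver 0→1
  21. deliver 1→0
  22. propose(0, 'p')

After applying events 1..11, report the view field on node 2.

after 1 — timeout(1): n1:prim/v1/[-]
after 2 — deliver 1→0: n0:back/v1/[-]
after 3 — deliver 1→2: n2:back/v1/[-]
after 4 — propose(1,'p'): ·
after 5 — deliver 1→0: n0:back/v1/[p]
after 6 — deliver 0→1: n1:prim/v1/[p]
after 7 — deliver 1→2: n2:back/v1/[p]
after 8 — deliver 2→1: ·
after 9 — timeout(1): n1:back/v2/[p]
after 10 — deliver 2→0: ·
after 11 — deliver 2→1: ·

1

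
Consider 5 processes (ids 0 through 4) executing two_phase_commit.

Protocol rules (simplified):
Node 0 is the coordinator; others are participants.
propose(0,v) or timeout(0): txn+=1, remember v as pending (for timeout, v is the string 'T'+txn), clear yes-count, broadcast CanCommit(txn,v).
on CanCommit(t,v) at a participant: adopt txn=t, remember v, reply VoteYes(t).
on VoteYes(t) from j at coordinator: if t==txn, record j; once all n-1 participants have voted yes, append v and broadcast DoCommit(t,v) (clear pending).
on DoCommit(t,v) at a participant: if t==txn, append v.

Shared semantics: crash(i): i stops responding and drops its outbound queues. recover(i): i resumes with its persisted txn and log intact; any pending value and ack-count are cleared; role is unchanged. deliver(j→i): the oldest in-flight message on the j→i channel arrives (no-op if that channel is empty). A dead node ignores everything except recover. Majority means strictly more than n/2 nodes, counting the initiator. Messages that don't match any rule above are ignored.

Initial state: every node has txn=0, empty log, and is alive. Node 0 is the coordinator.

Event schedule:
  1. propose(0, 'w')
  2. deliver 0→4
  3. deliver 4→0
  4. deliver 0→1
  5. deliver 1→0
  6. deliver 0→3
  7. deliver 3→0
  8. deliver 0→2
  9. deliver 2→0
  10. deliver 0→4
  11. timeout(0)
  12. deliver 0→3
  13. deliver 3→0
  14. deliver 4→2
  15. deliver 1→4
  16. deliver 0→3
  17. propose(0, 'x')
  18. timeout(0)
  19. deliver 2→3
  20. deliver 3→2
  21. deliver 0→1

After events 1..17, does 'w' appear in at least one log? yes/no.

yes

e1 propose(0,'w'): 0[coor,t=1,-]
e2 deliver 0→4: 4[part,t=1,-]
e3 deliver 4→0: ·
e4 deliver 0→1: 1[part,t=1,-]
e5 deliver 1→0: ·
e6 deliver 0→3: 3[part,t=1,-]
e7 deliver 3→0: ·
e8 deliver 0→2: 2[part,t=1,-]
e9 deliver 2→0: 0[coor,t=1,w]
e10 deliver 0→4: 4[part,t=1,w]
e11 timeout(0): 0[coor,t=2,w]
e12 deliver 0→3: 3[part,t=1,w]
e13 deliver 3→0: ·
e14 deliver 4→2: ·
e15 deliver 1→4: ·
e16 deliver 0→3: 3[part,t=2,w]
e17 propose(0,'x'): 0[coor,t=3,w]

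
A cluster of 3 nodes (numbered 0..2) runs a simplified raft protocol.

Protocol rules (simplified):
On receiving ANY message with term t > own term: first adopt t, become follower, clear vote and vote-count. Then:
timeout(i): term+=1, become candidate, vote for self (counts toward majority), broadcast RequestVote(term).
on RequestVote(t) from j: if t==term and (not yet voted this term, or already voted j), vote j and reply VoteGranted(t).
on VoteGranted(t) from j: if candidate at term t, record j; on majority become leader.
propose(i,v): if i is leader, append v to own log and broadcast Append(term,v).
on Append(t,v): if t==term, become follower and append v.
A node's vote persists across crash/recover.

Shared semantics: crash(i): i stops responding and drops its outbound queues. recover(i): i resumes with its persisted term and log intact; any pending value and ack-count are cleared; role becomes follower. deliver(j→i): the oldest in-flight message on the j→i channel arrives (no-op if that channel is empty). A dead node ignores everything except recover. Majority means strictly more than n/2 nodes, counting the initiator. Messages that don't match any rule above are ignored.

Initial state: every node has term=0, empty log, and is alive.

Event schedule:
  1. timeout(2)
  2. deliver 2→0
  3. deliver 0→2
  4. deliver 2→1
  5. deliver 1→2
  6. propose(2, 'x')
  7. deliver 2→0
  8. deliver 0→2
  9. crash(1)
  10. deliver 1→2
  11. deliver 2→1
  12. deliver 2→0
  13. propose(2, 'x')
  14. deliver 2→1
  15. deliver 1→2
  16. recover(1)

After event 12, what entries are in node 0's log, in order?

x

after 1 — timeout(2): n2:cand/t1/[-]
after 2 — deliver 2→0: n0:foll/t1/[-]
after 3 — deliver 0→2: n2:lead/t1/[-]
after 4 — deliver 2→1: n1:foll/t1/[-]
after 5 — deliver 1→2: ·
after 6 — propose(2,'x'): n2:lead/t1/[x]
after 7 — deliver 2→0: n0:foll/t1/[x]
after 8 — deliver 0→2: ·
after 9 — crash(1): n1:✗foll/t1/[-]
after 10 — deliver 1→2: ·
after 11 — deliver 2→1: ·
after 12 — deliver 2→0: ·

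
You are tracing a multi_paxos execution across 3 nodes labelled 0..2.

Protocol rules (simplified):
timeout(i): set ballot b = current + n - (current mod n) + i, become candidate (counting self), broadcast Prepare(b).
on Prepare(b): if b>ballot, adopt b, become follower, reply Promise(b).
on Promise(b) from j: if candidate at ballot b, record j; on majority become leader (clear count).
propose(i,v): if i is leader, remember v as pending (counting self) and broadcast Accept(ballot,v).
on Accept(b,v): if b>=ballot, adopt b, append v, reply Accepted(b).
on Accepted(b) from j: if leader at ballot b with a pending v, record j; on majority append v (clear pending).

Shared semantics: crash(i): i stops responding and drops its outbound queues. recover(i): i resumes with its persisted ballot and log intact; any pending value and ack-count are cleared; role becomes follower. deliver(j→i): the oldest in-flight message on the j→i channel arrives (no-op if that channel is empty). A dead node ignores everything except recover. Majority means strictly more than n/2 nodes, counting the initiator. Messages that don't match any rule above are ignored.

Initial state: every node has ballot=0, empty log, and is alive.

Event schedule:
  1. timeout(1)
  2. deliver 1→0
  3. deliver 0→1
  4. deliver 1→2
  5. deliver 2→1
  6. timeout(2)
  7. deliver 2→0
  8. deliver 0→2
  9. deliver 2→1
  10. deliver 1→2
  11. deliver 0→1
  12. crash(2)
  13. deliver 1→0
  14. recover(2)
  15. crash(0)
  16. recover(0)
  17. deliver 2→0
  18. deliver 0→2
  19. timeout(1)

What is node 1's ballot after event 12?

8

after 1 — timeout(1): n1:cand/b4/[-]
after 2 — deliver 1→0: n0:foll/b4/[-]
after 3 — deliver 0→1: n1:lead/b4/[-]
after 4 — deliver 1→2: n2:foll/b4/[-]
after 5 — deliver 2→1: ·
after 6 — timeout(2): n2:cand/b8/[-]
after 7 — deliver 2→0: n0:foll/b8/[-]
after 8 — deliver 0→2: n2:lead/b8/[-]
after 9 — deliver 2→1: n1:foll/b8/[-]
after 10 — deliver 1→2: ·
after 11 — deliver 0→1: ·
after 12 — crash(2): n2:✗lead/b8/[-]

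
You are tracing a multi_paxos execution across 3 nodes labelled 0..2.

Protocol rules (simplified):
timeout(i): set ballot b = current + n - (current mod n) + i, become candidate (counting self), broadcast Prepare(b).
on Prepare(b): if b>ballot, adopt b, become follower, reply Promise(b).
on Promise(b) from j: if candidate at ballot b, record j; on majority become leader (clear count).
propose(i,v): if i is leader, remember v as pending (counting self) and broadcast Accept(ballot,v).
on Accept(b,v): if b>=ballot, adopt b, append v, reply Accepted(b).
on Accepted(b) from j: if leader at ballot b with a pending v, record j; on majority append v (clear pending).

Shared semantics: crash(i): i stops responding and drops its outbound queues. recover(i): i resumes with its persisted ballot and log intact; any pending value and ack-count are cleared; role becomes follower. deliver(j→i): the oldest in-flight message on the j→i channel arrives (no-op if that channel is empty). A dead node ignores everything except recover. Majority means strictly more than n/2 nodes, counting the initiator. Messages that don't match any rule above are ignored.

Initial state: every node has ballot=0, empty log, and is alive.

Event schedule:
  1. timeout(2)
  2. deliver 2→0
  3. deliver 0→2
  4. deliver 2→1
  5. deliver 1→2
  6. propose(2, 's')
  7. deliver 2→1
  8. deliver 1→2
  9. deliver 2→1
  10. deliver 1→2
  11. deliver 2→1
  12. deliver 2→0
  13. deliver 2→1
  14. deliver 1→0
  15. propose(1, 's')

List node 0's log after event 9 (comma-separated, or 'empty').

step 1 timeout(2): 2={cand,b=5,log=-}
step 2 deliver 2→0: 0={foll,b=5,log=-}
step 3 deliver 0→2: 2={lead,b=5,log=-}
step 4 deliver 2→1: 1={foll,b=5,log=-}
step 5 deliver 1→2: —
step 6 propose(2,'s'): —
step 7 deliver 2→1: 1={foll,b=5,log=s}
step 8 deliver 1→2: 2={lead,b=5,log=s}
step 9 deliver 2→1: —

empty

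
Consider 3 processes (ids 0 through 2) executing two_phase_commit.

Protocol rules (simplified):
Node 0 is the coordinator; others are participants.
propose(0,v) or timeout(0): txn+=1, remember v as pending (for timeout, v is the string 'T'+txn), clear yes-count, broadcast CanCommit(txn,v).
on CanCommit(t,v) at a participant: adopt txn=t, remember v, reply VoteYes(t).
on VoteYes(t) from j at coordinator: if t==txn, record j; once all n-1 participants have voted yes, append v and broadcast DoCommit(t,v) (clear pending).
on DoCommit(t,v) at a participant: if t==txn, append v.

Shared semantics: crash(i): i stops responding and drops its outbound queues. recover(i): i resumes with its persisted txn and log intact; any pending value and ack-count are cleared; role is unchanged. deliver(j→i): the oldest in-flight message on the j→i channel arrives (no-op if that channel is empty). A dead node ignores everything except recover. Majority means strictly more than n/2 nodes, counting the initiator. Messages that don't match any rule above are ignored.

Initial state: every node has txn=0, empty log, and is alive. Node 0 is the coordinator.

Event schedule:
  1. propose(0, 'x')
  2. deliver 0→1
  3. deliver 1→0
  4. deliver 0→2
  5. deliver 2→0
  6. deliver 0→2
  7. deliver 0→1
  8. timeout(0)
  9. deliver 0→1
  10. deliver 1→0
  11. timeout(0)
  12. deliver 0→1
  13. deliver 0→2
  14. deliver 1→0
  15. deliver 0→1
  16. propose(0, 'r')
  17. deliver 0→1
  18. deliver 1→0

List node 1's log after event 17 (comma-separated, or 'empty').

step 1 propose(0,'x'): 0={coor,t=1,log=-}
step 2 deliver 0→1: 1={part,t=1,log=-}
step 3 deliver 1→0: —
step 4 deliver 0→2: 2={part,t=1,log=-}
step 5 deliver 2→0: 0={coor,t=1,log=x}
step 6 deliver 0→2: 2={part,t=1,log=x}
step 7 deliver 0→1: 1={part,t=1,log=x}
step 8 timeout(0): 0={coor,t=2,log=x}
step 9 deliver 0→1: 1={part,t=2,log=x}
step 10 deliver 1→0: —
step 11 timeout(0): 0={coor,t=3,log=x}
step 12 deliver 0→1: 1={part,t=3,log=x}
step 13 deliver 0→2: 2={part,t=2,log=x}
step 14 deliver 1→0: —
step 15 deliver 0→1: —
step 16 propose(0,'r'): 0={coor,t=4,log=x}
step 17 deliver 0→1: 1={part,t=4,log=x}

x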